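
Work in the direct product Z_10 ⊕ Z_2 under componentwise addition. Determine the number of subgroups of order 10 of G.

3

|G| = 20 and 10 | 20, so subgroups of order 10 are possible by Lagrange.
The subgroups of order 10 are: {(0,0), (0,1), (2,0), (2,1), (4,0), (4,1), (6,0), (6,1), (8,0), (8,1)}; {(0,0), (1,0), (2,0), (3,0), (4,0), (5,0), (6,0), (7,0), (8,0), (9,0)}; {(0,0), (1,1), (2,0), (3,1), (4,0), (5,1), (6,0), (7,1), (8,0), (9,1)}.
So G has 3 subgroups of order 10.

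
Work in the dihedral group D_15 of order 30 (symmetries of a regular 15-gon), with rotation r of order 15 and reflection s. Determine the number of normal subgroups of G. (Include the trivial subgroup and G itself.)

5

G has 28 subgroups. Checking conjugation-invariance by order — order 1: 1/1 normal; order 2: 0/15 normal; order 3: 1/1 normal; order 5: 1/1 normal; order 6: 0/5 normal; order 10: 0/3 normal; order 15: 1/1 normal; order 30: 1/1 normal.
Total normal subgroups: 5.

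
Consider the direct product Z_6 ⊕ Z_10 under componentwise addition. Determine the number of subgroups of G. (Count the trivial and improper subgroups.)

20

|G| = 60, so by Lagrange every subgroup order divides 60. Divisors: 1, 2, 3, 4, 5, 6, 10, 12, 15, 20, 30, 60.
Subgroups by order — order 1: 1; order 2: 3; order 3: 1; order 4: 1; order 5: 1; order 6: 3; order 10: 3; order 12: 1; order 15: 1; order 20: 1; order 30: 3; order 60: 1.
Total: 1 + 3 + 1 + 1 + 1 + 3 + 3 + 1 + 1 + 1 + 3 + 1 = 20.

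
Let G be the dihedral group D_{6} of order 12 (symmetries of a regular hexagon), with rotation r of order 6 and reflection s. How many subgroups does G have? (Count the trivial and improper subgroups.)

16

|G| = 12, so by Lagrange every subgroup order divides 12. Divisors: 1, 2, 3, 4, 6, 12.
Subgroups by order — order 1: 1; order 2: 7; order 3: 1; order 4: 3; order 6: 3; order 12: 1.
Total: 1 + 7 + 1 + 3 + 3 + 1 = 16.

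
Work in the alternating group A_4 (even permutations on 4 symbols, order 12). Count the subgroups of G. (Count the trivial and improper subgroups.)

10

|G| = 12, so by Lagrange every subgroup order divides 12. Divisors: 1, 2, 3, 4, 6, 12.
Subgroups by order — order 1: 1; order 2: 3; order 3: 4; order 4: 1; order 6: 0; order 12: 1.
Total: 1 + 3 + 4 + 1 + 0 + 1 = 10.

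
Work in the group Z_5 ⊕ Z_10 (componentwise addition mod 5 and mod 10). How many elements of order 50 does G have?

0

An element (a,b) has order lcm(ord(a), ord(b)); count pairs with lcm equal to 50.
Enumerating gives 0 such elements.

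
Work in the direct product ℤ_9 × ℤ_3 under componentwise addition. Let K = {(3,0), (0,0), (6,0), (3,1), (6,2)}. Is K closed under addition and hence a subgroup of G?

|K| = 5 does not divide |G| = 27, so by Lagrange K is not a subgroup.

No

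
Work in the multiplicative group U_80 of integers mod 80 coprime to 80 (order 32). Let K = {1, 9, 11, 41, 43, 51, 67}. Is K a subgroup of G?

No

|K| = 7 does not divide |G| = 32, so by Lagrange K is not a subgroup.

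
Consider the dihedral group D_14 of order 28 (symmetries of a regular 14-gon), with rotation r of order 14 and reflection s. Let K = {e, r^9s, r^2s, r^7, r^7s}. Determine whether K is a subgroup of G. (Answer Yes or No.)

No

|K| = 5 does not divide |G| = 28, so by Lagrange K is not a subgroup.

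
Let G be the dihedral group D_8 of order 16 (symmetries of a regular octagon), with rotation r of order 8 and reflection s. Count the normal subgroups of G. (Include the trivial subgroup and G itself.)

G has 19 subgroups. Checking conjugation-invariance by order — order 1: 1/1 normal; order 2: 1/9 normal; order 4: 1/5 normal; order 8: 3/3 normal; order 16: 1/1 normal.
Total normal subgroups: 7.

7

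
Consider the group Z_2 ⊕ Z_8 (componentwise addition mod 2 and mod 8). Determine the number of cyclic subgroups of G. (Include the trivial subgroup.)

Each element a generates a cyclic subgroup ⟨a⟩; distinct elements may generate the same one (a cyclic group of order d has φ(d) generators).
Cyclic subgroups by order — order 1: 1; order 2: 3; order 4: 2; order 8: 2.
Total: 8.

8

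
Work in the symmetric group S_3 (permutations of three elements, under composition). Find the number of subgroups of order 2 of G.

3

|G| = 6 and 2 | 6, so subgroups of order 2 are possible by Lagrange.
The subgroups of order 2 are: {e, (1 2)}; {e, (1 3)}; {e, (2 3)}.
So G has 3 subgroups of order 2.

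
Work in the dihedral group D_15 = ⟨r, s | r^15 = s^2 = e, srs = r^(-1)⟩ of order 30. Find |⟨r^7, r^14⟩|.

|⟨r^7⟩| = 15 and |⟨r^14⟩| = 15, so |H| is a multiple of lcm(15, 15) = 15 and divides |G| = 30.
Closing under the operation: H = {e, r, r^2, r^3, r^4, r^5, r^6, r^7, r^8, r^9, r^10, r^11, r^12, r^13, r^14}, so |H| = 15.

15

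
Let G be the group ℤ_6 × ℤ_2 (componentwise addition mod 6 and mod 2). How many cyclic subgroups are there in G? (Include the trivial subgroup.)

A cyclic subgroup of order d is generated by each of its φ(d) elements of order d, so the cyclic subgroups of order d number (#elements of order d)/φ(d).
Cyclic subgroups by order — order 1: 1; order 2: 3; order 3: 1; order 6: 3.
Total: 8.

8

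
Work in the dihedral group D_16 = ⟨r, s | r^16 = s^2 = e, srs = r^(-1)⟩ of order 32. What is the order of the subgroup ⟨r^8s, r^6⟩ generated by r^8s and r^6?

|⟨r^8s⟩| = 2 and |⟨r^6⟩| = 8, so |H| is a multiple of lcm(2, 8) = 8 and divides |G| = 32.
Closing under the operation: H = {e, r^2, r^4, r^6, r^8, r^10, r^12, r^14, s, r^2s, r^4s, r^6s, r^8s, r^10s, r^12s, r^14s}, so |H| = 16.

16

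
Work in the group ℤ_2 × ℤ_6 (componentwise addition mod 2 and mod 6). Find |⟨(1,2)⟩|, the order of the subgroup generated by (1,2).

The order of (1,2) in Z_2 × Z_6 is lcm(ord(1) in Z_2, ord(2) in Z_6).
ord(1) = 2 and ord(2) = 3, so |⟨(1,2)⟩| = lcm(2, 3) = 6.

6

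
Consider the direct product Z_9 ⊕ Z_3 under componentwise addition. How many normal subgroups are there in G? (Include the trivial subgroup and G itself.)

10

G is abelian, so every subgroup is normal.
G has 10 subgroups in total, hence 10 normal subgroups.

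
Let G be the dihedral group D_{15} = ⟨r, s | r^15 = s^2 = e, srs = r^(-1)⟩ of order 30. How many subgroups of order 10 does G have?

|G| = 30 and 10 | 30, so subgroups of order 10 are possible by Lagrange.
The subgroups of order 10 are: {e, r^3, r^6, r^9, r^12, rs, r^4s, r^7s, r^10s, r^13s}; {e, r^3, r^6, r^9, r^12, r^2s, r^5s, r^8s, r^11s, r^14s}; {e, r^3, r^6, r^9, r^12, s, r^3s, r^6s, r^9s, r^12s}.
So G has 3 subgroups of order 10.

3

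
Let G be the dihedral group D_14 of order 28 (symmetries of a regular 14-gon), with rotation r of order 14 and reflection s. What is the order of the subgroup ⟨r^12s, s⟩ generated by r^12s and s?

|⟨r^12s⟩| = 2 and |⟨s⟩| = 2, so |H| is a multiple of lcm(2, 2) = 2 and divides |G| = 28.
Closing under the operation: H = {e, r^2, r^4, r^6, r^8, r^10, r^12, s, r^2s, r^4s, r^6s, r^8s, r^10s, r^12s}, so |H| = 14.

14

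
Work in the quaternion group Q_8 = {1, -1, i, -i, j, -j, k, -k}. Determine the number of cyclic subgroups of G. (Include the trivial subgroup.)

5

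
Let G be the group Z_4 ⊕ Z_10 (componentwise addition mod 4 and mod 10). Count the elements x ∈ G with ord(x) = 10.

12

An element (a,b) has order lcm(ord(a), ord(b)); count pairs with lcm equal to 10.
Enumerating gives 12 such elements.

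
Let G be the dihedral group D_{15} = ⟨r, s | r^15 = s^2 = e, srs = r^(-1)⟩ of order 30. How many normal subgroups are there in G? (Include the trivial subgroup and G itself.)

5

G has 28 subgroups. Checking conjugation-invariance by order — order 1: 1/1 normal; order 2: 0/15 normal; order 3: 1/1 normal; order 5: 1/1 normal; order 6: 0/5 normal; order 10: 0/3 normal; order 15: 1/1 normal; order 30: 1/1 normal.
Total normal subgroups: 5.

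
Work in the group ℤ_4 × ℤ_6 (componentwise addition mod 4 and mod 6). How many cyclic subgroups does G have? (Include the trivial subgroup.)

12

Group the elements of G by the cyclic subgroup they generate; each cyclic subgroup of order d accounts for φ(d) elements.
Cyclic subgroups by order — order 1: 1; order 2: 3; order 3: 1; order 4: 2; order 6: 3; order 12: 2.
Total: 12.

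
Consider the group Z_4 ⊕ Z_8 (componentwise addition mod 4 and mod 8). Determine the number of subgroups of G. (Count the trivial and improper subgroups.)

22

|G| = 32, so by Lagrange every subgroup order divides 32. Divisors: 1, 2, 4, 8, 16, 32.
Subgroups by order — order 1: 1; order 2: 3; order 4: 7; order 8: 7; order 16: 3; order 32: 1.
Total: 1 + 3 + 7 + 7 + 3 + 1 = 22.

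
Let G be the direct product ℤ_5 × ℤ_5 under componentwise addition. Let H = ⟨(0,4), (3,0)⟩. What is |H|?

25

|⟨(0,4)⟩| = 5 and |⟨(3,0)⟩| = 5, so |H| is a multiple of lcm(5, 5) = 5 and divides |G| = 25.
Closing {(0,4), (3,0)} under the group operation gives all of G, so |H| = 25.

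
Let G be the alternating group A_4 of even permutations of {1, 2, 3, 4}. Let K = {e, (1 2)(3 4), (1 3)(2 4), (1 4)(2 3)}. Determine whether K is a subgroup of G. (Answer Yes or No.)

|K| = 4 divides |G| = 12, consistent with Lagrange.
K contains the identity, every element's inverse is in K, and K is closed under ∘: it is a subgroup.

Yes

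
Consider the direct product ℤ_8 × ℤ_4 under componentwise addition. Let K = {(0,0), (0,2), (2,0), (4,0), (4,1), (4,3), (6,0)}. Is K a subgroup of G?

No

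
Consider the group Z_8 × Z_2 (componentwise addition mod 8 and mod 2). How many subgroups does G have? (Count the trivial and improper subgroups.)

|G| = 16, so by Lagrange every subgroup order divides 16. Divisors: 1, 2, 4, 8, 16.
Subgroups by order — order 1: 1; order 2: 3; order 4: 3; order 8: 3; order 16: 1.
Total: 1 + 3 + 3 + 3 + 1 = 11.

11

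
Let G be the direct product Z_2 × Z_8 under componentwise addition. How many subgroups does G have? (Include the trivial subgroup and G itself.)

11

|G| = 16, so by Lagrange every subgroup order divides 16. Divisors: 1, 2, 4, 8, 16.
Subgroups by order — order 1: 1; order 2: 3; order 4: 3; order 8: 3; order 16: 1.
Total: 1 + 3 + 3 + 3 + 1 = 11.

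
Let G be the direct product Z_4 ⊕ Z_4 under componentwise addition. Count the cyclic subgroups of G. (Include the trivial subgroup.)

Each element a generates a cyclic subgroup ⟨a⟩; distinct elements may generate the same one (a cyclic group of order d has φ(d) generators).
Cyclic subgroups by order — order 1: 1; order 2: 3; order 4: 6.
Total: 10.

10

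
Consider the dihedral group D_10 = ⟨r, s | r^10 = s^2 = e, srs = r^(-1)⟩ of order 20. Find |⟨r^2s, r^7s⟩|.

|⟨r^2s⟩| = 2 and |⟨r^7s⟩| = 2, so |H| is a multiple of lcm(2, 2) = 2 and divides |G| = 20.
Closing under the operation: H = {e, r^5, r^2s, r^7s}, so |H| = 4.

4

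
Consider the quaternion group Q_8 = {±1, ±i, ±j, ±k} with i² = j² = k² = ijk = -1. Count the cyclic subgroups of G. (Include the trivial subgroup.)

Group the elements of G by the cyclic subgroup they generate; each cyclic subgroup of order d accounts for φ(d) elements.
Cyclic subgroups by order — order 1: 1; order 2: 1; order 4: 3.
Total: 5.

5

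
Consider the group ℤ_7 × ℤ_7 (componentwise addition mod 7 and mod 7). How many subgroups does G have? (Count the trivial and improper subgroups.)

|G| = 49, so by Lagrange every subgroup order divides 49. Divisors: 1, 7, 49.
Subgroups by order — order 1: 1; order 7: 8; order 49: 1.
Total: 1 + 8 + 1 = 10.

10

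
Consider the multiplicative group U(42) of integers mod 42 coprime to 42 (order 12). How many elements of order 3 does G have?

The elements of order 3 are: 25, 37.
That's 2.

2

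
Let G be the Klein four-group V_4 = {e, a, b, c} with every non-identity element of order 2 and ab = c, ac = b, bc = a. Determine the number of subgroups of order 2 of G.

3

|G| = 4 and 2 | 4, so subgroups of order 2 are possible by Lagrange.
The subgroups of order 2 are: {e, a}; {e, b}; {e, c}.
So G has 3 subgroups of order 2.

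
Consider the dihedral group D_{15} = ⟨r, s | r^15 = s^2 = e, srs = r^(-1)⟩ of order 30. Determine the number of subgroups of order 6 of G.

|G| = 30 and 6 | 30, so subgroups of order 6 are possible by Lagrange.
The subgroups of order 6 are: {e, r^5, r^10, s, r^5s, r^10s}; {e, r^5, r^10, rs, r^6s, r^11s}; {e, r^5, r^10, r^2s, r^7s, r^12s}; {e, r^5, r^10, r^3s, r^8s, r^13s}; … (5 in all).
So G has 5 subgroups of order 6.

5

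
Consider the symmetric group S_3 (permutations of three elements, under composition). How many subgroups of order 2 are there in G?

|G| = 6 and 2 | 6, so subgroups of order 2 are possible by Lagrange.
The subgroups of order 2 are: {e, (1 2)}; {e, (1 3)}; {e, (2 3)}.
So G has 3 subgroups of order 2.

3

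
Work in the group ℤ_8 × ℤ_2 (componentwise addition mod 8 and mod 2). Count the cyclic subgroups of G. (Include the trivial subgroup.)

8

A cyclic subgroup of order d is generated by each of its φ(d) elements of order d, so the cyclic subgroups of order d number (#elements of order d)/φ(d).
Cyclic subgroups by order — order 1: 1; order 2: 3; order 4: 2; order 8: 2.
Total: 8.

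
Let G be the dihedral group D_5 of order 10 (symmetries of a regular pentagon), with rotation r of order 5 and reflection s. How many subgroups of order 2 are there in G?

5

|G| = 10 and 2 | 10, so subgroups of order 2 are possible by Lagrange.
The subgroups of order 2 are: {e, r^2s}; {e, r^3s}; {e, r^4s}; {e, rs}; … (5 in all).
So G has 5 subgroups of order 2.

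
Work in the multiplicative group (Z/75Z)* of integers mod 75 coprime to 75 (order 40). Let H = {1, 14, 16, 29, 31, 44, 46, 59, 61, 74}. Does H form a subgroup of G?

|H| = 10 divides |G| = 40, consistent with Lagrange.
H contains the identity, every element's inverse is in H, and H is closed under ·: it is a subgroup.
In fact H = ⟨44⟩.

Yes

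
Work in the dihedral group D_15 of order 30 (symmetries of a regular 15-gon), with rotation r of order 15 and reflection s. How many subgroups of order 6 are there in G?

5

|G| = 30 and 6 | 30, so subgroups of order 6 are possible by Lagrange.
The subgroups of order 6 are: {e, r^5, r^10, s, r^5s, r^10s}; {e, r^5, r^10, rs, r^6s, r^11s}; {e, r^5, r^10, r^2s, r^7s, r^12s}; {e, r^5, r^10, r^3s, r^8s, r^13s}; … (5 in all).
So G has 5 subgroups of order 6.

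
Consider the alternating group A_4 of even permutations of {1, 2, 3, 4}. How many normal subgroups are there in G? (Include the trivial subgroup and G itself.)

G has 10 subgroups. Checking conjugation-invariance by order — order 1: 1/1 normal; order 2: 0/3 normal; order 3: 0/4 normal; order 4: 1/1 normal; order 12: 1/1 normal.
Total normal subgroups: 3.

3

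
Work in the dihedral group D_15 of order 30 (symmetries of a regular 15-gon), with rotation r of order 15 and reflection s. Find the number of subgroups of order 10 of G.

3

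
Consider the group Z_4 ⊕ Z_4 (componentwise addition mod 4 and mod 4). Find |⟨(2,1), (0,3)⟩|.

8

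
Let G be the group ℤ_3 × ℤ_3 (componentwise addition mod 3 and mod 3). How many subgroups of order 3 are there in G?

4

|G| = 9 and 3 | 9, so subgroups of order 3 are possible by Lagrange.
The subgroups of order 3 are: {(0,0), (0,1), (0,2)}; {(0,0), (1,0), (2,0)}; {(0,0), (1,1), (2,2)}; {(0,0), (1,2), (2,1)}.
So G has 4 subgroups of order 3.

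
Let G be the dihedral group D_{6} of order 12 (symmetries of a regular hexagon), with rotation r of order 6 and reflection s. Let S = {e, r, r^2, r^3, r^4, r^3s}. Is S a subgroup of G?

r ∈ S but its inverse r^5 ∉ S, so S is not a subgroup.

No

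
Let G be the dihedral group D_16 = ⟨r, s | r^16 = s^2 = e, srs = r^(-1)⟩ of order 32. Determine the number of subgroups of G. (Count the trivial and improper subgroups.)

36

|G| = 32, so by Lagrange every subgroup order divides 32. Divisors: 1, 2, 4, 8, 16, 32.
Subgroups by order — order 1: 1; order 2: 17; order 4: 9; order 8: 5; order 16: 3; order 32: 1.
Total: 1 + 17 + 9 + 5 + 3 + 1 = 36.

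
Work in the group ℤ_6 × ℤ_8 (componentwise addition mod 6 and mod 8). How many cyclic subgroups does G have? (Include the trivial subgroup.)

Group the elements of G by the cyclic subgroup they generate; each cyclic subgroup of order d accounts for φ(d) elements.
Cyclic subgroups by order — order 1: 1; order 2: 3; order 3: 1; order 4: 2; order 6: 3; order 8: 2; order 12: 2; order 24: 2.
Total: 16.

16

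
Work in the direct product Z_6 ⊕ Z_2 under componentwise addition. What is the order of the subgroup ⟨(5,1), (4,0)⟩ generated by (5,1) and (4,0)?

6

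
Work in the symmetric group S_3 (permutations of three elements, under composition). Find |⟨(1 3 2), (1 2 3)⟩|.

3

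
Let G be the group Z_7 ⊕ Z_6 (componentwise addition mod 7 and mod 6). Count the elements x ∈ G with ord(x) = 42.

12

An element (a,b) has order lcm(ord(a), ord(b)); count pairs with lcm equal to 42.
Enumerating gives 12 such elements.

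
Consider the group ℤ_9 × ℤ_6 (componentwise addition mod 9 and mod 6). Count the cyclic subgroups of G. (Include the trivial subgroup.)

16

Group the elements of G by the cyclic subgroup they generate; each cyclic subgroup of order d accounts for φ(d) elements.
Cyclic subgroups by order — order 1: 1; order 2: 1; order 3: 4; order 6: 4; order 9: 3; order 18: 3.
Total: 16.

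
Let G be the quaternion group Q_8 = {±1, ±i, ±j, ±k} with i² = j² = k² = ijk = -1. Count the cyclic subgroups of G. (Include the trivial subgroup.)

5

A cyclic subgroup of order d is generated by each of its φ(d) elements of order d, so the cyclic subgroups of order d number (#elements of order d)/φ(d).
Cyclic subgroups by order — order 1: 1; order 2: 1; order 4: 3.
Total: 5.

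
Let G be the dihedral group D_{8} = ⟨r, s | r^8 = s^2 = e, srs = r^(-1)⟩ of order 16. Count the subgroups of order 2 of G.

|G| = 16 and 2 | 16, so subgroups of order 2 are possible by Lagrange.
The subgroups of order 2 are: {e, r^2s}; {e, r^3s}; {e, r^4}; {e, r^4s}; … (9 in all).
So G has 9 subgroups of order 2.

9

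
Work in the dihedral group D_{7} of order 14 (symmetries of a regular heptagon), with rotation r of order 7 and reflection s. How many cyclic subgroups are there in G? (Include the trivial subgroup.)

9

Group the elements of G by the cyclic subgroup they generate; each cyclic subgroup of order d accounts for φ(d) elements.
Cyclic subgroups by order — order 1: 1; order 2: 7; order 7: 1.
Total: 9.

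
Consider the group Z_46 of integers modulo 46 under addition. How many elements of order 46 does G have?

22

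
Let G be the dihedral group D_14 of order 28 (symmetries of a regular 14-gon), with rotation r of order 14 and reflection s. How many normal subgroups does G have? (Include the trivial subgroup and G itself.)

7

G has 28 subgroups. Checking conjugation-invariance by order — order 1: 1/1 normal; order 2: 1/15 normal; order 4: 0/7 normal; order 7: 1/1 normal; order 14: 3/3 normal; order 28: 1/1 normal.
Total normal subgroups: 7.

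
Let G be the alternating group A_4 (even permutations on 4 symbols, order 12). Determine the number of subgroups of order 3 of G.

4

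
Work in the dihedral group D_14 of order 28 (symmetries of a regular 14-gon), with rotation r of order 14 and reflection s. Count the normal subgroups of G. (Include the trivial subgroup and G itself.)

G has 28 subgroups. Checking conjugation-invariance by order — order 1: 1/1 normal; order 2: 1/15 normal; order 4: 0/7 normal; order 7: 1/1 normal; order 14: 3/3 normal; order 28: 1/1 normal.
Total normal subgroups: 7.

7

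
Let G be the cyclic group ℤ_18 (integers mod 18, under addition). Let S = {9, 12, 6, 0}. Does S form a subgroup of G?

|S| = 4 does not divide |G| = 18, so by Lagrange S is not a subgroup.

No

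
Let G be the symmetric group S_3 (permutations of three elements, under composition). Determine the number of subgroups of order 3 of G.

|G| = 6 and 3 | 6, so subgroups of order 3 are possible by Lagrange.
The subgroups of order 3 are: {e, (1 2 3), (1 3 2)}.
So G has 1 subgroup of order 3.

1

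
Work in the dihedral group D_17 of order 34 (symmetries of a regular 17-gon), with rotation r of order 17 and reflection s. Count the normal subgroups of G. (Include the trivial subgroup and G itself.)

G has 20 subgroups. Checking conjugation-invariance by order — order 1: 1/1 normal; order 2: 0/17 normal; order 17: 1/1 normal; order 34: 1/1 normal.
Total normal subgroups: 3.

3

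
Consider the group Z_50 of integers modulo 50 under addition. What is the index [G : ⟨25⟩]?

|⟨25⟩| = 2 and |G| = 50.
By Lagrange, [G : H] = |G|/|H| = 50/2 = 25.

25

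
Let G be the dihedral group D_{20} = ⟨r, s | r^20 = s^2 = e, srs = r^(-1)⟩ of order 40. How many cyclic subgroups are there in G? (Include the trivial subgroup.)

Each element a generates a cyclic subgroup ⟨a⟩; distinct elements may generate the same one (a cyclic group of order d has φ(d) generators).
Cyclic subgroups by order — order 1: 1; order 2: 21; order 4: 1; order 5: 1; order 10: 1; order 20: 1.
Total: 26.

26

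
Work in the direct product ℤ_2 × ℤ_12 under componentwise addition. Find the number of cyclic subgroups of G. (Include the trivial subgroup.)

Group the elements of G by the cyclic subgroup they generate; each cyclic subgroup of order d accounts for φ(d) elements.
Cyclic subgroups by order — order 1: 1; order 2: 3; order 3: 1; order 4: 2; order 6: 3; order 12: 2.
Total: 12.

12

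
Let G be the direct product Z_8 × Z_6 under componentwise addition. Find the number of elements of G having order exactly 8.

An element (a,b) has order lcm(ord(a), ord(b)); count pairs with lcm equal to 8.
Enumerating gives 8 such elements.

8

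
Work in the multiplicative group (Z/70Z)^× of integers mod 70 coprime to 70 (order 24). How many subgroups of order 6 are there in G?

3

|G| = 24 and 6 | 24, so subgroups of order 6 are possible by Lagrange.
The subgroups of order 6 are: {1, 11, 19, 51, 59, 69}; {1, 9, 11, 29, 39, 51}; {1, 11, 31, 41, 51, 61}.
So G has 3 subgroups of order 6.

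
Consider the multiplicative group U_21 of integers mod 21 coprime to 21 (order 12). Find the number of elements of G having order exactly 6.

6

The elements of order 6 are: 2, 5, 10, 11, 17, 19.
That's 6.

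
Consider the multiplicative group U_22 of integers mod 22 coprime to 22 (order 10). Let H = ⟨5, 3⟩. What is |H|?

5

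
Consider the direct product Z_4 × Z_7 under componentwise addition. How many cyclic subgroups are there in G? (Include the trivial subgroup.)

A cyclic subgroup of order d is generated by each of its φ(d) elements of order d, so the cyclic subgroups of order d number (#elements of order d)/φ(d).
Cyclic subgroups by order — order 1: 1; order 2: 1; order 4: 1; order 7: 1; order 14: 1; order 28: 1.
Total: 6.

6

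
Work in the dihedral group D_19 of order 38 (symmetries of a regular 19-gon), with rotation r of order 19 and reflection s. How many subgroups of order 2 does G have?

19

|G| = 38 and 2 | 38, so subgroups of order 2 are possible by Lagrange.
The subgroups of order 2 are: {e, r^10s}; {e, r^11s}; {e, r^12s}; {e, r^13s}; … (19 in all).
So G has 19 subgroups of order 2.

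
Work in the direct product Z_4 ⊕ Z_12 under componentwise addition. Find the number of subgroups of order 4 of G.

7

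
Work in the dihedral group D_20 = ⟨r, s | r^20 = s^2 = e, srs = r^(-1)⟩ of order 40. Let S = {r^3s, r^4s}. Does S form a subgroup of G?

The identity e ∉ S, so S is not a subgroup.

No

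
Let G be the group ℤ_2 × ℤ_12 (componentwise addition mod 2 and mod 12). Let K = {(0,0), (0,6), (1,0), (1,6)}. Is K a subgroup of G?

|K| = 4 divides |G| = 24, consistent with Lagrange.
K contains the identity, every element's inverse is in K, and K is closed under +: it is a subgroup.

Yes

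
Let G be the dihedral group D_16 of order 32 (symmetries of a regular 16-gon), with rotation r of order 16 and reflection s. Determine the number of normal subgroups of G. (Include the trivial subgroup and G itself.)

8

G has 36 subgroups. Checking conjugation-invariance by order — order 1: 1/1 normal; order 2: 1/17 normal; order 4: 1/9 normal; order 8: 1/5 normal; order 16: 3/3 normal; order 32: 1/1 normal.
Total normal subgroups: 8.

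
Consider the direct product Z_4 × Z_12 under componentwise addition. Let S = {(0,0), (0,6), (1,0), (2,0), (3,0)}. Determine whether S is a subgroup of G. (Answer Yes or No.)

No

|S| = 5 does not divide |G| = 48, so by Lagrange S is not a subgroup.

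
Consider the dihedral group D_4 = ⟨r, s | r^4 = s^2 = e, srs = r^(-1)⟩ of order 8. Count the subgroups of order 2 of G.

5

|G| = 8 and 2 | 8, so subgroups of order 2 are possible by Lagrange.
The subgroups of order 2 are: {e, r^2}; {e, r^2s}; {e, r^3s}; {e, rs}; … (5 in all).
So G has 5 subgroups of order 2.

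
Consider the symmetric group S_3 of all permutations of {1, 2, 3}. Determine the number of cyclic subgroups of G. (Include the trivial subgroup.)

5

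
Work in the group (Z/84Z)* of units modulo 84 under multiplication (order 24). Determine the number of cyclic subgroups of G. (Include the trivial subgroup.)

16

A cyclic subgroup of order d is generated by each of its φ(d) elements of order d, so the cyclic subgroups of order d number (#elements of order d)/φ(d).
Cyclic subgroups by order — order 1: 1; order 2: 7; order 3: 1; order 6: 7.
Total: 16.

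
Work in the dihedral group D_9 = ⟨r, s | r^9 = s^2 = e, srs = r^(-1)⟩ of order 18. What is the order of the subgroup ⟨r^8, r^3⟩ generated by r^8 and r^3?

|⟨r^8⟩| = 9 and |⟨r^3⟩| = 3, so |H| is a multiple of lcm(9, 3) = 9 and divides |G| = 18.
Closing under the operation: H = {e, r, r^2, r^3, r^4, r^5, r^6, r^7, r^8}, so |H| = 9.

9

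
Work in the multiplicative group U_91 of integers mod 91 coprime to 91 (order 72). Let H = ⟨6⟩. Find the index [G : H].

|⟨6⟩| = 12 and |G| = 72.
By Lagrange, [G : H] = |G|/|H| = 72/12 = 6.

6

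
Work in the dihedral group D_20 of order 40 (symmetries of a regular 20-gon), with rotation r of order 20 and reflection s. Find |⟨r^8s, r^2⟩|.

|⟨r^8s⟩| = 2 and |⟨r^2⟩| = 10, so |H| is a multiple of lcm(2, 10) = 10 and divides |G| = 40.
Closing under the operation: H = {e, r^2, r^4, r^6, r^8, r^10, r^12, r^14, r^16, r^18, s, r^2s, r^4s, r^6s, r^8s, r^10s, r^12s, r^14s, r^16s, r^18s}, so |H| = 20.

20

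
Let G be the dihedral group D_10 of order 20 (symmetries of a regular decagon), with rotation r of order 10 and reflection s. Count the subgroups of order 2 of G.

|G| = 20 and 2 | 20, so subgroups of order 2 are possible by Lagrange.
The subgroups of order 2 are: {e, r^2s}; {e, r^3s}; {e, r^4s}; {e, r^5}; … (11 in all).
So G has 11 subgroups of order 2.

11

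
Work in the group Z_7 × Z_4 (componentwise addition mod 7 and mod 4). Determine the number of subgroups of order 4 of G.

1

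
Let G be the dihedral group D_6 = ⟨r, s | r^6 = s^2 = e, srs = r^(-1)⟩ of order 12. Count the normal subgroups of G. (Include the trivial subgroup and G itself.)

G has 16 subgroups. Checking conjugation-invariance by order — order 1: 1/1 normal; order 2: 1/7 normal; order 3: 1/1 normal; order 4: 0/3 normal; order 6: 3/3 normal; order 12: 1/1 normal.
Total normal subgroups: 7.

7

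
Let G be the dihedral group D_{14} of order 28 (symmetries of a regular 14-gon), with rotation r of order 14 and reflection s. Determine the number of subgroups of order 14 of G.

3

|G| = 28 and 14 | 28, so subgroups of order 14 are possible by Lagrange.
The subgroups of order 14 are: {e, r, r^2, r^3, r^4, r^5, r^6, r^7, r^8, r^9, r^10, r^11, r^12, r^13}; {e, r^2, r^4, r^6, r^8, r^10, r^12, s, r^2s, r^4s, r^6s, r^8s, r^10s, r^12s}; {e, r^2, r^4, r^6, r^8, r^10, r^12, rs, r^3s, r^5s, r^7s, r^9s, r^11s, r^13s}.
So G has 3 subgroups of order 14.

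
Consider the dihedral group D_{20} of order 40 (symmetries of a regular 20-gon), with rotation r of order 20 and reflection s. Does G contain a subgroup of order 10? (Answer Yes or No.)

Yes

10 | 40. A subgroup of order 10 is {e, r^2, r^4, r^6, r^8, r^10, r^12, r^14, r^16, r^18}.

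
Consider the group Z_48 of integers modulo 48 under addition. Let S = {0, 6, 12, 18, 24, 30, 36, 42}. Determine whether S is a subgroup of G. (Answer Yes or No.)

Yes

|S| = 8 divides |G| = 48, consistent with Lagrange.
S contains the identity, every element's inverse is in S, and S is closed under +: it is a subgroup.
In fact S = ⟨6⟩.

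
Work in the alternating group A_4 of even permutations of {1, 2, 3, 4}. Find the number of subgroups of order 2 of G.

|G| = 12 and 2 | 12, so subgroups of order 2 are possible by Lagrange.
The subgroups of order 2 are: {e, (1 2)(3 4)}; {e, (1 3)(2 4)}; {e, (1 4)(2 3)}.
So G has 3 subgroups of order 2.

3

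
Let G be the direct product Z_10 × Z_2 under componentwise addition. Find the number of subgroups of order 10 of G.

|G| = 20 and 10 | 20, so subgroups of order 10 are possible by Lagrange.
The subgroups of order 10 are: {(0,0), (0,1), (2,0), (2,1), (4,0), (4,1), (6,0), (6,1), (8,0), (8,1)}; {(0,0), (1,0), (2,0), (3,0), (4,0), (5,0), (6,0), (7,0), (8,0), (9,0)}; {(0,0), (1,1), (2,0), (3,1), (4,0), (5,1), (6,0), (7,1), (8,0), (9,1)}.
So G has 3 subgroups of order 10.

3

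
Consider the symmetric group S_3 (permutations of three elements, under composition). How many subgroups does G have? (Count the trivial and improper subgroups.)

|G| = 6, so by Lagrange every subgroup order divides 6. Divisors: 1, 2, 3, 6.
Subgroups by order — order 1: 1; order 2: 3; order 3: 1; order 6: 1.
Total: 1 + 3 + 1 + 1 = 6.

6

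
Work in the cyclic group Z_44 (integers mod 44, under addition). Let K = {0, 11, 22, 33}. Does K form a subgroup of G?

|K| = 4 divides |G| = 44, consistent with Lagrange.
K contains the identity, every element's inverse is in K, and K is closed under +: it is a subgroup.
In fact K = ⟨33⟩.

Yes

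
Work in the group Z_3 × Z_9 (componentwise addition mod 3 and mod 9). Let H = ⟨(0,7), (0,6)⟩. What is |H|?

|⟨(0,7)⟩| = 9 and |⟨(0,6)⟩| = 3, so |H| is a multiple of lcm(9, 3) = 9 and divides |G| = 27.
Closing under the operation: H = {(0,0), (0,1), (0,2), (0,3), (0,4), (0,5), (0,6), (0,7), (0,8)}, so |H| = 9.

9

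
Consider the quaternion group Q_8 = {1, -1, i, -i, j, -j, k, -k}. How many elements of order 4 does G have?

The elements of order 4 are: i, -i, j, -j, k, -k.
That's 6.

6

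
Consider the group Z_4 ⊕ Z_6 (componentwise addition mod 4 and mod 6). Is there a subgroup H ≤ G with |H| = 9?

9 does not divide |G| = 24, so by Lagrange no subgroup of order 9 exists.

No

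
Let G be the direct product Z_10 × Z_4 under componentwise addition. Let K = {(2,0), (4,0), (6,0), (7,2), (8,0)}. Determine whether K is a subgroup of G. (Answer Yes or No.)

No

The identity (0,0) ∉ K, so K is not a subgroup.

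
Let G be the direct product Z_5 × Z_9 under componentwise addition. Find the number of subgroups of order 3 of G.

|G| = 45 and 3 | 45, so subgroups of order 3 are possible by Lagrange.
The subgroups of order 3 are: {(0,0), (0,3), (0,6)}.
So G has 1 subgroup of order 3.

1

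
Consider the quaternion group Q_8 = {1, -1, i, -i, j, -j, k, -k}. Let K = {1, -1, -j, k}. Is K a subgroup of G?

k ∈ K but its inverse -k ∉ K, so K is not a subgroup.

No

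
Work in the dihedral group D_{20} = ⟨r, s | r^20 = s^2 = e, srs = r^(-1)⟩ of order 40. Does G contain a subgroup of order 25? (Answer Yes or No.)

No

25 does not divide |G| = 40, so by Lagrange no subgroup of order 25 exists.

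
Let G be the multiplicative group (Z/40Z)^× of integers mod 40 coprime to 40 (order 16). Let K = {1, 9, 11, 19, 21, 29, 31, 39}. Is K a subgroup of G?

|K| = 8 divides |G| = 16, consistent with Lagrange.
K contains the identity, every element's inverse is in K, and K is closed under ·: it is a subgroup.

Yes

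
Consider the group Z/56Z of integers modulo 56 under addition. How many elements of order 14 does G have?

In a cyclic group of order 56, the number of elements of order d (for d | 56) is φ(d).
φ(14) = 6.

6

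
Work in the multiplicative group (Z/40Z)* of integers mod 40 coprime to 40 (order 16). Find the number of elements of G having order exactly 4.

The elements of order 4 are: 3, 7, 13, 17, 23, 27, 33, 37.
That's 8.

8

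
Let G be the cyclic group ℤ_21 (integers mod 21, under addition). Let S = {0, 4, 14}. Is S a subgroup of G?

No

4 ∈ S but its inverse 17 ∉ S, so S is not a subgroup.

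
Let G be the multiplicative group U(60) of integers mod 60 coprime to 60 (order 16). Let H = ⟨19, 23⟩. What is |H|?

|⟨19⟩| = 2 and |⟨23⟩| = 4, so |H| is a multiple of lcm(2, 4) = 4 and divides |G| = 16.
Closing under the operation: H = {1, 17, 19, 23, 31, 47, 49, 53}, so |H| = 8.

8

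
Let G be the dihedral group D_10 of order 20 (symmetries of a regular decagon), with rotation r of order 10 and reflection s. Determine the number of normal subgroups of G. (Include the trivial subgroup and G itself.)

G has 22 subgroups. Checking conjugation-invariance by order — order 1: 1/1 normal; order 2: 1/11 normal; order 4: 0/5 normal; order 5: 1/1 normal; order 10: 3/3 normal; order 20: 1/1 normal.
Total normal subgroups: 7.

7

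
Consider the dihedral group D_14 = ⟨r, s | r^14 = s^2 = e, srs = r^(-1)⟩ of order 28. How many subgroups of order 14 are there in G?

3

|G| = 28 and 14 | 28, so subgroups of order 14 are possible by Lagrange.
The subgroups of order 14 are: {e, r, r^2, r^3, r^4, r^5, r^6, r^7, r^8, r^9, r^10, r^11, r^12, r^13}; {e, r^2, r^4, r^6, r^8, r^10, r^12, s, r^2s, r^4s, r^6s, r^8s, r^10s, r^12s}; {e, r^2, r^4, r^6, r^8, r^10, r^12, rs, r^3s, r^5s, r^7s, r^9s, r^11s, r^13s}.
So G has 3 subgroups of order 14.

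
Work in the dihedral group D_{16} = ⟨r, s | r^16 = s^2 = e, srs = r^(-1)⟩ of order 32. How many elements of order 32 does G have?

0

No element of G has order 32 (even though 32 | 32).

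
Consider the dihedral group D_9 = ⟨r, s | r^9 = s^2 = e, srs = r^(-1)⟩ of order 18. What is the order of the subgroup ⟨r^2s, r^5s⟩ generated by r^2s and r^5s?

6

|⟨r^2s⟩| = 2 and |⟨r^5s⟩| = 2, so |H| is a multiple of lcm(2, 2) = 2 and divides |G| = 18.
Closing under the operation: H = {e, r^3, r^6, r^2s, r^5s, r^8s}, so |H| = 6.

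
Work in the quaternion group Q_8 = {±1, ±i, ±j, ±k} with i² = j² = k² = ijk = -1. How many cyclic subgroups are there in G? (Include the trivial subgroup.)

5

Each element a generates a cyclic subgroup ⟨a⟩; distinct elements may generate the same one (a cyclic group of order d has φ(d) generators).
Cyclic subgroups by order — order 1: 1; order 2: 1; order 4: 3.
Total: 5.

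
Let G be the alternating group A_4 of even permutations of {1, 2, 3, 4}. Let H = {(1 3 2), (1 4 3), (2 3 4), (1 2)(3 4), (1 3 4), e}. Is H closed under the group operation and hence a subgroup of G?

No

(1 3 2) ∈ H but its inverse (1 2 3) ∉ H, so H is not a subgroup.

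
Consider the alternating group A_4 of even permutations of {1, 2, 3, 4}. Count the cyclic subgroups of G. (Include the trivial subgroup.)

8

Each element a generates a cyclic subgroup ⟨a⟩; distinct elements may generate the same one (a cyclic group of order d has φ(d) generators).
Cyclic subgroups by order — order 1: 1; order 2: 3; order 3: 4.
Total: 8.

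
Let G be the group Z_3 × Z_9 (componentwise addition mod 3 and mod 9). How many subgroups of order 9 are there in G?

|G| = 27 and 9 | 27, so subgroups of order 9 are possible by Lagrange.
The subgroups of order 9 are: {(0,0), (0,1), (0,2), (0,3), (0,4), (0,5), (0,6), (0,7), (0,8)}; {(0,0), (0,3), (0,6), (1,0), (1,3), (1,6), (2,0), (2,3), (2,6)}; {(0,0), (0,3), (0,6), (1,1), (1,4), (1,7), (2,2), (2,5), (2,8)}; {(0,0), (0,3), (0,6), (1,2), (1,5), (1,8), (2,1), (2,4), (2,7)}.
So G has 4 subgroups of order 9.

4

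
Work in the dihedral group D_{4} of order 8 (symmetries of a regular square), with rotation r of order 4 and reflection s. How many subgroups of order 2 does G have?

|G| = 8 and 2 | 8, so subgroups of order 2 are possible by Lagrange.
The subgroups of order 2 are: {e, r^2}; {e, r^2s}; {e, r^3s}; {e, rs}; … (5 in all).
So G has 5 subgroups of order 2.

5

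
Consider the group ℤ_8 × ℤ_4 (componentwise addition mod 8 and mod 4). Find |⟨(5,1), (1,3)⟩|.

|⟨(5,1)⟩| = 8 and |⟨(1,3)⟩| = 8, so |H| is a multiple of lcm(8, 8) = 8 and divides |G| = 32.
Closing under the operation: H = {(0,0), (0,2), (1,1), (1,3), (2,0), (2,2), (3,1), (3,3), (4,0), (4,2), (5,1), (5,3), (6,0), (6,2), (7,1), (7,3)}, so |H| = 16.

16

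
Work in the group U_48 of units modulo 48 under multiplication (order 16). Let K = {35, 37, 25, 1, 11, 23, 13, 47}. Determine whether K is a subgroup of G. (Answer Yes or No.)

Yes

|K| = 8 divides |G| = 16, consistent with Lagrange.
K contains the identity, every element's inverse is in K, and K is closed under ·: it is a subgroup.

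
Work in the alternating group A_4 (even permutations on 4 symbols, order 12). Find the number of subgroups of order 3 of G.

|G| = 12 and 3 | 12, so subgroups of order 3 are possible by Lagrange.
The subgroups of order 3 are: {e, (1 2 3), (1 3 2)}; {e, (1 2 4), (1 4 2)}; {e, (1 3 4), (1 4 3)}; {e, (2 3 4), (2 4 3)}.
So G has 4 subgroups of order 3.

4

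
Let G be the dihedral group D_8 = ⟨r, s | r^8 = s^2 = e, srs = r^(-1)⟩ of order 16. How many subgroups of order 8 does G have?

3

|G| = 16 and 8 | 16, so subgroups of order 8 are possible by Lagrange.
The subgroups of order 8 are: {e, r, r^2, r^3, r^4, r^5, r^6, r^7}; {e, r^2, r^4, r^6, s, r^2s, r^4s, r^6s}; {e, r^2, r^4, r^6, rs, r^3s, r^5s, r^7s}.
So G has 3 subgroups of order 8.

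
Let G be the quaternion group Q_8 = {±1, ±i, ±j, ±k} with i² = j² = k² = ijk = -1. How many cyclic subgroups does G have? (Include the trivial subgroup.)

5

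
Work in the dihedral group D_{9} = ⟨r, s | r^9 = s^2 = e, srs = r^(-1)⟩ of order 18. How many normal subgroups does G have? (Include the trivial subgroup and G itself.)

4

G has 16 subgroups. Checking conjugation-invariance by order — order 1: 1/1 normal; order 2: 0/9 normal; order 3: 1/1 normal; order 6: 0/3 normal; order 9: 1/1 normal; order 18: 1/1 normal.
Total normal subgroups: 4.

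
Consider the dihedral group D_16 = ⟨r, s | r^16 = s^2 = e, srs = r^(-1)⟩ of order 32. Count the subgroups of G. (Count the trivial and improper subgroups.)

|G| = 32, so by Lagrange every subgroup order divides 32. Divisors: 1, 2, 4, 8, 16, 32.
Subgroups by order — order 1: 1; order 2: 17; order 4: 9; order 8: 5; order 16: 3; order 32: 1.
Total: 1 + 17 + 9 + 5 + 3 + 1 = 36.

36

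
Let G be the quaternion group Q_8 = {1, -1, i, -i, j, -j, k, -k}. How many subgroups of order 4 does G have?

|G| = 8 and 4 | 8, so subgroups of order 4 are possible by Lagrange.
The subgroups of order 4 are: {1, -1, i, -i}; {1, -1, j, -j}; {1, -1, k, -k}.
So G has 3 subgroups of order 4.

3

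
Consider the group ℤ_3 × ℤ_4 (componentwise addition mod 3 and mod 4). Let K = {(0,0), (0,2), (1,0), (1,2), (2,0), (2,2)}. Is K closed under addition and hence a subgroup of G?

|K| = 6 divides |G| = 12, consistent with Lagrange.
K contains the identity, every element's inverse is in K, and K is closed under +: it is a subgroup.
In fact K = ⟨(1,2)⟩.

Yes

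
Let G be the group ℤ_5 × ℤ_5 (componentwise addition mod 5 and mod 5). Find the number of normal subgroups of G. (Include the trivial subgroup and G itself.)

G is abelian, so every subgroup is normal.
G has 8 subgroups in total, hence 8 normal subgroups.

8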